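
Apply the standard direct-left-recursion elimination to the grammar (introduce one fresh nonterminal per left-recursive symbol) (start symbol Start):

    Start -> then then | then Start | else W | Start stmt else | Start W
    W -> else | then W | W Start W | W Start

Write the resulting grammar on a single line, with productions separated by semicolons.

Start, W are directly left-recursive.
For Start: α = {stmt else, W}, β = {then then, then Start, else W}. Rewrite as Start → β Start1 and Start1 → α Start1 | ε.
For W: α = {Start W, Start}, β = {else, then W}. Rewrite as W → β W1 and W1 → α W1 | ε.

Start -> then then Start1 | then Start Start1 | else W Start1; W -> else W1 | then W W1; Start1 -> stmt else Start1 | W Start1 | ε; W1 -> Start W W1 | Start W1 | ε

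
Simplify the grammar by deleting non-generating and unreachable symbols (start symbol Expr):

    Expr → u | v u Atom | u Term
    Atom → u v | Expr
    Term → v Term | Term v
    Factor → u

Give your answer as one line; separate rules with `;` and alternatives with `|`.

Expr → u | v u Atom; Atom → u v | Expr

Generating nonterminals: {Atom, Expr, Factor}.
Reachable from Expr after that: {Atom, Expr}.
Removed useless symbols: {Factor, Term} and every production mentioning them.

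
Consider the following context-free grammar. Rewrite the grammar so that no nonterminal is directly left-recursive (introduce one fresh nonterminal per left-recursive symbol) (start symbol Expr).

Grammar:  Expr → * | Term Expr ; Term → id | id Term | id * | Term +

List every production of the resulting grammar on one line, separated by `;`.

Left recursion appears on Term.
For Term: α = {+}, β = {id, id Term, id *}. Rewrite as Term → β Term1 and Term1 → α Term1 | ε.

Expr → * | Term Expr; Term → id Term1 | id Term Term1 | id * Term1; Term1 → + Term1 | ε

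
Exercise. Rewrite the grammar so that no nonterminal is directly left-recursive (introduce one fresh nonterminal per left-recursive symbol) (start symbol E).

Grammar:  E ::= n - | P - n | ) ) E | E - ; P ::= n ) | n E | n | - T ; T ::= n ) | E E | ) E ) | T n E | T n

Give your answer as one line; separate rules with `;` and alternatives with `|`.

E, T are directly left-recursive.
For E: α = {-}, β = {n -, P - n, ) ) E}. Rewrite as E → β E' and E' → α E' | ε.
For T: α = {n E, n}, β = {n ), E E, ) E )}. Rewrite as T → β T' and T' → α T' | ε.

E ::= n - E' | P - n E' | ) ) E E'; P ::= n ) | n E | n | - T; T ::= n ) T' | E E T' | ) E ) T'; E' ::= - E' | ε; T' ::= n E T' | n T' | ε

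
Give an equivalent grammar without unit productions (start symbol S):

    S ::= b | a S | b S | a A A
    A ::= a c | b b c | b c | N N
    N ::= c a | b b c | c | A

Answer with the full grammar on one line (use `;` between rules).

S ::= b | a S | b S | a A A; A ::= a c | b b c | b c | N N; N ::= c a | b b c | c | a c | b c | N N

Unit pairs: N ⇒* {A}.
For each unit pair (A, B), copy every non-unit production of B to A, then drop all unit productions.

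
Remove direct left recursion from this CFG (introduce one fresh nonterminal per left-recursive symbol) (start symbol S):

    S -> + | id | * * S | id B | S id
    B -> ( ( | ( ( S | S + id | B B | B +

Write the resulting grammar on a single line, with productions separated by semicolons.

S -> + S' | id S' | * * S S' | id B S'; B -> ( ( B' | ( ( S B' | S + id B'; S' -> id S' | ε; B' -> B B' | + B' | ε

Left recursion appears on S, B.
For S: α = {id}, β = {+, id, * * S, id B}. Rewrite as S → β S' and S' → α S' | ε.
For B: α = {B, +}, β = {( (, ( ( S, S + id}. Rewrite as B → β B' and B' → α B' | ε.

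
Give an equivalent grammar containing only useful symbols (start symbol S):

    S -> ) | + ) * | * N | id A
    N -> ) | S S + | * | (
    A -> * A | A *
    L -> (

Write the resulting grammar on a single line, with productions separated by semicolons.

S -> ) | + ) * | * N; N -> ) | S S + | * | (

Generating nonterminals: {L, N, S}.
Reachable from S after that: {N, S}.
Removed useless symbols: {A, L} and every production mentioning them.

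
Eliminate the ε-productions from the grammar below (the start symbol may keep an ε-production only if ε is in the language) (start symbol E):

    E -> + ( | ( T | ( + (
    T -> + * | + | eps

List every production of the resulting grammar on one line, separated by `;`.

The nullable symbols are {T}.
ε ∉ L(G), so no ε-production is kept.
Add the nullable-subset variants: E → ( T gives ( T | (.

E -> + ( | ( T | ( | ( + (; T -> + * | +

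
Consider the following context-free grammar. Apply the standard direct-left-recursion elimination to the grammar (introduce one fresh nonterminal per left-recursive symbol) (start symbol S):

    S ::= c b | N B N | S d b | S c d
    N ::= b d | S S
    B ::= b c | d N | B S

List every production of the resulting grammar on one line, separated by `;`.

Left recursion appears on S, B.
For S: α = {d b, c d}, β = {c b, N B N}. Rewrite as S → β S' and S' → α S' | ε.
For B: α = {S}, β = {b c, d N}. Rewrite as B → β B' and B' → α B' | ε.

S ::= c b S' | N B N S'; N ::= b d | S S; B ::= b c B' | d N B'; S' ::= d b S' | c d S' | ε; B' ::= S B' | ε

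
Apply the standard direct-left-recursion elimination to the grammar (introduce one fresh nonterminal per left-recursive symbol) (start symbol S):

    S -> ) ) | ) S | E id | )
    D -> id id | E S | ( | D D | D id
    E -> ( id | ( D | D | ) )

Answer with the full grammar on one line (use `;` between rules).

D is directly left-recursive.
For D: α = {D, id}, β = {id id, E S, (}. Rewrite as D → β D' and D' → α D' | ε.

S -> ) ) | ) S | E id | ); D -> id id D' | E S D' | ( D'; E -> ( id | ( D | D | ) ); D' -> D D' | id D' | ε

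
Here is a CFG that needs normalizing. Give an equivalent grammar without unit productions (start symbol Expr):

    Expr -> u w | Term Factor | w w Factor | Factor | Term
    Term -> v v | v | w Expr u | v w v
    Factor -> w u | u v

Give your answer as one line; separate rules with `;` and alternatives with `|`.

Unit pairs: Expr ⇒* {Factor, Term}.
For every A with A ⇒* B via unit rules, add B's non-unit alternatives to A; then delete every rule of the form X → Y.

Expr -> v v | v | w Expr u | v w v | w u | u v | u w | Term Factor | w w Factor; Term -> v v | v | w Expr u | v w v; Factor -> w u | u v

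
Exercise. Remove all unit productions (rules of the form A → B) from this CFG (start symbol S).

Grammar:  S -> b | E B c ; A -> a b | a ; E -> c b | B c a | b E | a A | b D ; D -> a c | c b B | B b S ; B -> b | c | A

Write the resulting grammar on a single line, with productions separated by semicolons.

S -> b | E B c; A -> a b | a; E -> c b | B c a | b E | a A | b D; D -> a c | c b B | B b S; B -> b | c | a b | a

Unit pairs: B ⇒* {A}.
For every A with A ⇒* B via unit rules, add B's non-unit alternatives to A; then delete every rule of the form X → Y.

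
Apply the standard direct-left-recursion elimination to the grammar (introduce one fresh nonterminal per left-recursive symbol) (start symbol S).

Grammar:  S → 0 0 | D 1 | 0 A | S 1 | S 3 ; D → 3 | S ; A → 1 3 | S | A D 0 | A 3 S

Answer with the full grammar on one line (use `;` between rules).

S → 0 0 S' | D 1 S' | 0 A S'; D → 3 | S; A → 1 3 A' | S A'; S' → 1 S' | 3 S' | ε; A' → D 0 A' | 3 S A' | ε

Directly left-recursive nonterminals: S, A.
For S: α = {1, 3}, β = {0 0, D 1, 0 A}. Rewrite as S → β S' and S' → α S' | ε.
For A: α = {D 0, 3 S}, β = {1 3, S}. Rewrite as A → β A' and A' → α A' | ε.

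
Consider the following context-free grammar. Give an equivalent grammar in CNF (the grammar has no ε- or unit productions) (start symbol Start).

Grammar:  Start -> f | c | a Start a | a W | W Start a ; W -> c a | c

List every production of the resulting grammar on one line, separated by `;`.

Start -> f | c | X1 Y1 | X1 W | W Y2; W -> X2 X1 | c; X1 -> a; X2 -> c; Y1 -> Start X1; Y2 -> Start X1

Introduce a nonterminal for each terminal appearing in a rule of length ≥ 2: X1 → a, X2 → c.
Binarize each right-hand side of length ≥ 3 by chaining fresh nonterminals (Y1, Y2, …): affected rules were Start → X1 Start X1; Start → W Start X1.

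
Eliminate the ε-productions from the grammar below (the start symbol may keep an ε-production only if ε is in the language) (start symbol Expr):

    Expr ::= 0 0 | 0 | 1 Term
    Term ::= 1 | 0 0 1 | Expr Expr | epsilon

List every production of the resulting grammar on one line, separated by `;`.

The nullable symbols are {Term}.
ε ∉ L(G), so no ε-production is kept.
Add the nullable-subset variants: Expr → 1 Term gives 1 Term | 1.

Expr ::= 0 0 | 0 | 1 Term | 1; Term ::= 1 | 0 0 1 | Expr Expr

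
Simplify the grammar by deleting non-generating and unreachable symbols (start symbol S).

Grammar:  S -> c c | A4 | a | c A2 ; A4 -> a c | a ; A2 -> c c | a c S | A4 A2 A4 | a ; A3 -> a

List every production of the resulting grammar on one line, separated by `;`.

S -> c c | A4 | a | c A2; A4 -> a c | a; A2 -> c c | a c S | A4 A2 A4 | a

Generating nonterminals: {A2, A3, A4, S}.
Reachable from S after that: {A2, A4, S}.
Removed useless symbols: {A3} and every production mentioning them.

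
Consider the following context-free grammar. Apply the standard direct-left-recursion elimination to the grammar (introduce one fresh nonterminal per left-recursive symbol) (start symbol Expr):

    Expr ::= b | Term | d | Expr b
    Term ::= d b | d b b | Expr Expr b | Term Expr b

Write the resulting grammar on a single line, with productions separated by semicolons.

Expr ::= b Expr1 | Term Expr1 | d Expr1; Term ::= d b Term1 | d b b Term1 | Expr Expr b Term1; Expr1 ::= b Expr1 | ε; Term1 ::= Expr b Term1 | ε

Expr, Term are directly left-recursive.
For Expr: α = {b}, β = {b, Term, d}. Rewrite as Expr → β Expr1 and Expr1 → α Expr1 | ε.
For Term: α = {Expr b}, β = {d b, d b b, Expr Expr b}. Rewrite as Term → β Term1 and Term1 → α Term1 | ε.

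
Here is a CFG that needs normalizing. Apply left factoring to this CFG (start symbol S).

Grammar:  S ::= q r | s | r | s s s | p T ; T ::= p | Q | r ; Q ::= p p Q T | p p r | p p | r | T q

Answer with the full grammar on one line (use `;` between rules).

S has alternatives sharing prefix 's': factor to S → s S' with S' → ε | s s.
Q has alternatives sharing prefix 'p p': factor to Q → p p Q' with Q' → Q T | r | ε.

S ::= q r | r | p T | s S'; T ::= p | Q | r; Q ::= r | T q | p p Q'; S' ::= ε | s s; Q' ::= Q T | r | ε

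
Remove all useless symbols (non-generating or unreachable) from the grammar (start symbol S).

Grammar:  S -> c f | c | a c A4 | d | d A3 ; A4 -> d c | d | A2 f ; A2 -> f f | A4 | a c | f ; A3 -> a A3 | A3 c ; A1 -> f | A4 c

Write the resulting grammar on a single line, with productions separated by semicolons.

S -> c f | c | a c A4 | d; A4 -> d c | d | A2 f; A2 -> f f | A4 | a c | f

Generating nonterminals: {A1, A2, A4, S}.
Reachable from S after that: {A2, A4, S}.
Removed useless symbols: {A1, A3} and every production mentioning them.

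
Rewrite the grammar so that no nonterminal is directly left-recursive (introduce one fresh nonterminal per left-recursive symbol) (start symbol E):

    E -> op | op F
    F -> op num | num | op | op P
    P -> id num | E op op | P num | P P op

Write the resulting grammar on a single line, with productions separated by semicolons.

Left recursion appears on P.
For P: α = {num, P op}, β = {id num, E op op}. Rewrite as P → β P' and P' → α P' | ε.

E -> op | op F; F -> op num | num | op | op P; P -> id num P' | E op op P'; P' -> num P' | P op P' | ε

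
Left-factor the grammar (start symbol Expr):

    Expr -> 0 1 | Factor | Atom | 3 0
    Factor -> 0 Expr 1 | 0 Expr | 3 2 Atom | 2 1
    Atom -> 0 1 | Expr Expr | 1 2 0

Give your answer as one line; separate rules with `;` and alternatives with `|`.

Factor has alternatives sharing prefix '0 Expr': factor to Factor → 0 Expr Factor1 with Factor1 → 1 | ε.

Expr -> 0 1 | Factor | Atom | 3 0; Factor -> 3 2 Atom | 2 1 | 0 Expr Factor1; Atom -> 0 1 | Expr Expr | 1 2 0; Factor1 -> 1 | epsilon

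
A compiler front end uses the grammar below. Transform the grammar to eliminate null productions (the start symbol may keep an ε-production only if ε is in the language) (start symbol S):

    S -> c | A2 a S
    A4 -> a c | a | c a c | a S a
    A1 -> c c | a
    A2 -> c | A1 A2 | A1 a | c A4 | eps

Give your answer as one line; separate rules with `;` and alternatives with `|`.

S -> c | A2 a S | a S; A4 -> a c | a | c a c | a S a; A1 -> c c | a; A2 -> c | A1 A2 | A1 | A1 a | c A4

Nullable nonterminals: {A2}.
ε ∉ L(G), so no ε-production is kept.
For each production, add variants omitting each subset of nullable occurrences: S → A2 a S gives A2 a S | a S. A2 → A1 A2 gives A1 A2 | A1.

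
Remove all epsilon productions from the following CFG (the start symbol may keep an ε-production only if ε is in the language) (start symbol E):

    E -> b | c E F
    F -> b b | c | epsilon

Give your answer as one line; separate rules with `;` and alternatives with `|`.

Nullable set = {F}.
ε ∉ L(G), so no ε-production is kept.
Expand every rule over subsets of its nullable positions: E → c E F gives c E F | c E.

E -> b | c E F | c E; F -> b b | c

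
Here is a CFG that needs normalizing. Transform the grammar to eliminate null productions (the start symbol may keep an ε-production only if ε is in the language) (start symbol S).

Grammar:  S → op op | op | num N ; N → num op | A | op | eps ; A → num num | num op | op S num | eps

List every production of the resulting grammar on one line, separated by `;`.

The nullable symbols are {A, N}.
ε ∉ L(G), so no ε-production is kept.
For each production, add variants omitting each subset of nullable occurrences: S → num N gives num N | num.

S → op op | op | num N | num; N → num op | A | op; A → num num | num op | op S num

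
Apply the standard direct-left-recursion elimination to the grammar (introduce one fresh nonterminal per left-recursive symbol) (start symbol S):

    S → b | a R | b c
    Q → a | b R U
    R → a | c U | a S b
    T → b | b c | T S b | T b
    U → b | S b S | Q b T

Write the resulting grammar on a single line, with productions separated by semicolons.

Directly left-recursive nonterminal: T.
For T: α = {S b, b}, β = {b, b c}. Rewrite as T → β T' and T' → α T' | ε.

S → b | a R | b c; Q → a | b R U; R → a | c U | a S b; T → b T' | b c T'; U → b | S b S | Q b T; T' → S b T' | b T' | ε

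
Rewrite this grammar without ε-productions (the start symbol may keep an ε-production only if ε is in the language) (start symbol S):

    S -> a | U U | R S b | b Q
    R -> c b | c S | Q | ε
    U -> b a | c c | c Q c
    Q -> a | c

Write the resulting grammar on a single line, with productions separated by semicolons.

Nullable nonterminals: {R}.
ε ∉ L(G), so no ε-production is kept.
Add the nullable-subset variants: S → R S b gives R S b | S b.

S -> a | U U | R S b | S b | b Q; R -> c b | c S | Q; U -> b a | c c | c Q c; Q -> a | c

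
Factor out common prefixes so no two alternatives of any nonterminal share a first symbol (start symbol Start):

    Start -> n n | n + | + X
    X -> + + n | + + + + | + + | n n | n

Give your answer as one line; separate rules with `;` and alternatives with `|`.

Start has alternatives sharing prefix 'n': factor to Start → n Start1 with Start1 → n | +.
X has alternatives sharing prefix '+ +': factor to X → + + X1 with X1 → n | + + | ε.
X has alternatives sharing prefix 'n': factor to X → n X2 with X2 → n | ε.

Start -> + X | n Start1; X -> + + X1 | n X2; Start1 -> n | +; X1 -> n | + + | ε; X2 -> n | ε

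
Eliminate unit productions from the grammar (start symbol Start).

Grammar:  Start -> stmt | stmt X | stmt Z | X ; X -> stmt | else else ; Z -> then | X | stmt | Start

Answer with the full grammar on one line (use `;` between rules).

Unit pairs: Start ⇒* {X}; Z ⇒* {Start, X}.
For each unit pair (A, B), copy every non-unit production of B to A, then drop all unit productions.

Start -> stmt | stmt X | stmt Z | else else; X -> stmt | else else; Z -> then | stmt | stmt X | stmt Z | else else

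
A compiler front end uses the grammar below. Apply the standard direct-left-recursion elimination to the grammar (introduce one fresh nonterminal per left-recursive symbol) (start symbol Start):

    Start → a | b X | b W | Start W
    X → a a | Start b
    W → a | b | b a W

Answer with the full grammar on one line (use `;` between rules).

Start is directly left-recursive.
For Start: α = {W}, β = {a, b X, b W}. Rewrite as Start → β Start1 and Start1 → α Start1 | ε.

Start → a Start1 | b X Start1 | b W Start1; X → a a | Start b; W → a | b | b a W; Start1 → W Start1 | epsilon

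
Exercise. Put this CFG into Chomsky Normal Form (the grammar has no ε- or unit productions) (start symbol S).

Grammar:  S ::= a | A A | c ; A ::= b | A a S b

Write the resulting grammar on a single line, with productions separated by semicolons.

S ::= a | A A | c; A ::= b | A Y1; X1 ::= a; X2 ::= b; Y1 ::= X1 Y2; Y2 ::= S X2

Introduce a nonterminal for each terminal appearing in a rule of length ≥ 2: X1 → a, X2 → b.
Binarize each right-hand side of length ≥ 3 by chaining fresh nonterminals (Y1, Y2, …): affected rules were A → A X1 S X2.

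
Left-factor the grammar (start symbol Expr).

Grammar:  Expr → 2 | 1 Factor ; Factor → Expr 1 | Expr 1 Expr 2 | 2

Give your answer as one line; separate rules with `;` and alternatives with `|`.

Factor has alternatives sharing prefix 'Expr 1': factor to Factor → Expr 1 Factor1 with Factor1 → ε | Expr 2.

Expr → 2 | 1 Factor; Factor → 2 | Expr 1 Factor1; Factor1 → epsilon | Expr 2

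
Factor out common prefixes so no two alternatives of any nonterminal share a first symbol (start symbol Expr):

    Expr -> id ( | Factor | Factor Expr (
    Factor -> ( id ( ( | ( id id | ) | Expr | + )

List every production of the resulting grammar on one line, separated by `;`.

Expr has alternatives sharing prefix 'Factor': factor to Expr → Factor Expr1 with Expr1 → ε | Expr (.
Factor has alternatives sharing prefix '( id': factor to Factor → ( id Factor1 with Factor1 → ( ( | id.

Expr -> id ( | Factor Expr1; Factor -> ) | Expr | + ) | ( id Factor1; Expr1 -> ε | Expr (; Factor1 -> ( ( | id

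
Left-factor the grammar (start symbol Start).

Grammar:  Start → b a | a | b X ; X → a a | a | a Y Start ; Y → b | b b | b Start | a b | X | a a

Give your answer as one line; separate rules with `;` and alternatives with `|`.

Start has alternatives sharing prefix 'b': factor to Start → b Start1 with Start1 → a | X.
X has alternatives sharing prefix 'a': factor to X → a X1 with X1 → a | ε | Y Start.
Y has alternatives sharing prefix 'b': factor to Y → b Y1 with Y1 → ε | b | Start.
Y has alternatives sharing prefix 'a': factor to Y → a Y2 with Y2 → b | a.

Start → a | b Start1; X → a X1; Y → X | b Y1 | a Y2; Start1 → a | X; X1 → a | ε | Y Start; Y1 → ε | b | Start; Y2 → b | a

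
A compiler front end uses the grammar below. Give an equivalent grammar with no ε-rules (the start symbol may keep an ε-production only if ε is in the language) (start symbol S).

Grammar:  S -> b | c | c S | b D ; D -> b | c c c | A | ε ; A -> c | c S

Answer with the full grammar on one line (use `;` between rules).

Nullable nonterminals: {D}.
ε ∉ L(G), so no ε-production is kept.

S -> b | c | c S | b D; D -> b | c c c | A; A -> c | c S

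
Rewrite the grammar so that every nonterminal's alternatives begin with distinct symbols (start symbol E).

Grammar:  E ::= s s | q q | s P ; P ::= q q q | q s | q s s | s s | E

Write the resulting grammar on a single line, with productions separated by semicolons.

E has alternatives sharing prefix 's': factor to E → s E' with E' → s | P.
P has alternatives sharing prefix 'q': factor to P → q P' with P' → q q | s | s s.
P' has alternatives sharing prefix 's': factor to P' → s P'' with P'' → ε | s.

E ::= q q | s E'; P ::= s s | E | q P'; E' ::= s | P; P' ::= q q | s P''; P'' ::= epsilon | s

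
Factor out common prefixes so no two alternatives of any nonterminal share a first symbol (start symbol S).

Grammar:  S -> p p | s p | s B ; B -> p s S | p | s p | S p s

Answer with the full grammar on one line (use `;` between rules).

S -> p p | s S'; B -> s p | S p s | p B'; S' -> p | B; B' -> s S | ε

S has alternatives sharing prefix 's': factor to S → s S' with S' → p | B.
B has alternatives sharing prefix 'p': factor to B → p B' with B' → s S | ε.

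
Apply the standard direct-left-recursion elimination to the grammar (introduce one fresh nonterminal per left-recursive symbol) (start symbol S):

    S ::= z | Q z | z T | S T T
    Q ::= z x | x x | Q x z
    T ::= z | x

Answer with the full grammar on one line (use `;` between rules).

S ::= z S' | Q z S' | z T S'; Q ::= z x Q' | x x Q'; T ::= z | x; S' ::= T T S' | ε; Q' ::= x z Q' | ε

Left recursion appears on S, Q.
For S: α = {T T}, β = {z, Q z, z T}. Rewrite as S → β S' and S' → α S' | ε.
For Q: α = {x z}, β = {z x, x x}. Rewrite as Q → β Q' and Q' → α Q' | ε.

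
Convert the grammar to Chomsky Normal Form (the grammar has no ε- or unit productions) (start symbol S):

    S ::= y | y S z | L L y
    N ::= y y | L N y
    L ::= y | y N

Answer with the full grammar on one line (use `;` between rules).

S ::= y | X1 Y1 | L Y2; N ::= X1 X1 | L Y3; L ::= y | X1 N; X1 ::= y; X2 ::= z; Y1 ::= S X2; Y2 ::= L X1; Y3 ::= N X1

Introduce a nonterminal for each terminal appearing in a rule of length ≥ 2: X1 → y, X2 → z.
Binarize each right-hand side of length ≥ 3 by chaining fresh nonterminals (Y1, Y2, …): affected rules were S → X1 S X2; S → L L X1; N → L N X1.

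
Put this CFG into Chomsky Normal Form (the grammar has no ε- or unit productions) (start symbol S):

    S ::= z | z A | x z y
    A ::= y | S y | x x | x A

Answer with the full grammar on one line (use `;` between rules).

Introduce a nonterminal for each terminal appearing in a rule of length ≥ 2: X1 → z, X2 → x, X3 → y.
Binarize each right-hand side of length ≥ 3 by chaining fresh nonterminals (Y1, Y2, …): affected rules were S → X2 X1 X3.

S ::= z | X1 A | X2 Y1; A ::= y | S X3 | X2 X2 | X2 A; X1 ::= z; X2 ::= x; X3 ::= y; Y1 ::= X1 X3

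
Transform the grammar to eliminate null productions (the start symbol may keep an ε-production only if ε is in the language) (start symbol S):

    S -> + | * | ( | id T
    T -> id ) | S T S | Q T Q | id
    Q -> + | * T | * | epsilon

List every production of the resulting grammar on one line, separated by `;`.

S -> + | * | ( | id T; T -> id ) | S T S | Q T Q | Q T | T Q | id; Q -> + | * T | *

The nullable symbols are {Q}.
ε ∉ L(G), so no ε-production is kept.
Add the nullable-subset variants: T → Q T Q gives Q T Q | Q T | T Q.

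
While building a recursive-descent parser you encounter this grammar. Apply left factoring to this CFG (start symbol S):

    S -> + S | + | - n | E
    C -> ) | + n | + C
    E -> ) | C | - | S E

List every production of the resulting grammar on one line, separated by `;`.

S has alternatives sharing prefix '+': factor to S → + S' with S' → S | ε.
C has alternatives sharing prefix '+': factor to C → + C' with C' → n | C.

S -> - n | E | + S'; C -> ) | + C'; E -> ) | C | - | S E; S' -> S | ε; C' -> n | C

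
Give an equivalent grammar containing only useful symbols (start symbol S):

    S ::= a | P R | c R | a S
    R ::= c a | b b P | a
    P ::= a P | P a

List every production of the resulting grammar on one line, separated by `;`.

S ::= a | c R | a S; R ::= c a | a

Generating nonterminals: {R, S}.
Reachable from S after that: {R, S}.
Removed useless symbols: {P} and every production mentioning them.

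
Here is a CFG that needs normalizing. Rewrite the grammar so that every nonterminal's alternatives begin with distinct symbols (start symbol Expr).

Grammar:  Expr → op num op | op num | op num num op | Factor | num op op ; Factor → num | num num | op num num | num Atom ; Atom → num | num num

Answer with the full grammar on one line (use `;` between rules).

Expr → Factor | num op op | op num Expr1; Factor → op num num | num Factor1; Atom → num Atom1; Expr1 → op | ε | num op; Factor1 → ε | num | Atom; Atom1 → ε | num

Expr has alternatives sharing prefix 'op num': factor to Expr → op num Expr1 with Expr1 → op | ε | num op.
Factor has alternatives sharing prefix 'num': factor to Factor → num Factor1 with Factor1 → ε | num | Atom.
Atom has alternatives sharing prefix 'num': factor to Atom → num Atom1 with Atom1 → ε | num.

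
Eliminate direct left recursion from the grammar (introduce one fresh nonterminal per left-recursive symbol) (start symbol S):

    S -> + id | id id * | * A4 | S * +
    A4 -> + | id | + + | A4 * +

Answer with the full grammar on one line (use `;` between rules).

S -> + id S' | id id * S' | * A4 S'; A4 -> + A4' | id A4' | + + A4'; S' -> * + S' | ε; A4' -> * + A4' | ε

Directly left-recursive nonterminals: S, A4.
For S: α = {* +}, β = {+ id, id id *, * A4}. Rewrite as S → β S' and S' → α S' | ε.
For A4: α = {* +}, β = {+, id, + +}. Rewrite as A4 → β A4' and A4' → α A4' | ε.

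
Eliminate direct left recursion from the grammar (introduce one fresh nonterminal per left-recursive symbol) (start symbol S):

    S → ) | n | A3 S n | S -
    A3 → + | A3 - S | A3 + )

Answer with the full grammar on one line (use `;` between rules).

S → ) S' | n S' | A3 S n S'; A3 → + A3'; S' → - S' | ε; A3' → - S A3' | + ) A3' | ε

Directly left-recursive nonterminals: S, A3.
For S: α = {-}, β = {), n, A3 S n}. Rewrite as S → β S' and S' → α S' | ε.
For A3: α = {- S, + )}, β = {+}. Rewrite as A3 → β A3' and A3' → α A3' | ε.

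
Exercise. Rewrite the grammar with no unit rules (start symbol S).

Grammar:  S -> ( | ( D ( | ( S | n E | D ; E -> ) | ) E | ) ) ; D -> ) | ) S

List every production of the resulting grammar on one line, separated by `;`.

Unit pairs: S ⇒* {D}.
For each unit pair (A, B), copy every non-unit production of B to A, then drop all unit productions.

S -> ) | ) S | ( | ( D ( | ( S | n E; E -> ) | ) E | ) ); D -> ) | ) S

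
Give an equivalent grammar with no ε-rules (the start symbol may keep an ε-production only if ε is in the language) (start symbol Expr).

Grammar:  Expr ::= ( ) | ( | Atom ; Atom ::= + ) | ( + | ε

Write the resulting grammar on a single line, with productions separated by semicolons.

Expr ::= ( ) | ( | Atom | ε; Atom ::= + ) | ( +

Nullable nonterminals: {Atom, Expr}.
ε ∈ L(G) since Expr is nullable, so keep Expr → ε.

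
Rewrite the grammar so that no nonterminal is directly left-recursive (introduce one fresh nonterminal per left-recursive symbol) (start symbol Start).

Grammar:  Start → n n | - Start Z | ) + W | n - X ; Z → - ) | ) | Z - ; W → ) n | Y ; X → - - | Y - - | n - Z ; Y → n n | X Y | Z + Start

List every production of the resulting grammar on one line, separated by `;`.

Start → n n | - Start Z | ) + W | n - X; Z → - ) Z1 | ) Z1; W → ) n | Y; X → - - | Y - - | n - Z; Y → n n | X Y | Z + Start; Z1 → - Z1 | epsilon

Directly left-recursive nonterminal: Z.
For Z: α = {-}, β = {- ), )}. Rewrite as Z → β Z1 and Z1 → α Z1 | ε.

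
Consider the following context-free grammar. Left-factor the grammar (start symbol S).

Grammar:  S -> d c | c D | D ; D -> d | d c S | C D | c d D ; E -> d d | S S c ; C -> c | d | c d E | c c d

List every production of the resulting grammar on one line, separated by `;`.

D has alternatives sharing prefix 'd': factor to D → d D' with D' → ε | c S.
C has alternatives sharing prefix 'c': factor to C → c C' with C' → ε | d E | c d.

S -> d c | c D | D; D -> C D | c d D | d D'; E -> d d | S S c; C -> d | c C'; D' -> ε | c S; C' -> ε | d E | c d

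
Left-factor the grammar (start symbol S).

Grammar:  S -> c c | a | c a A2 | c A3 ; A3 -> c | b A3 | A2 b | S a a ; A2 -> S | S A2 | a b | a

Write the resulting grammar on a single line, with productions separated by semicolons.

S -> a | c S'; A3 -> c | b A3 | A2 b | S a a; A2 -> S A2' | a A2''; S' -> c | a A2 | A3; A2' -> ε | A2; A2'' -> b | ε

S has alternatives sharing prefix 'c': factor to S → c S' with S' → c | a A2 | A3.
A2 has alternatives sharing prefix 'S': factor to A2 → S A2' with A2' → ε | A2.
A2 has alternatives sharing prefix 'a': factor to A2 → a A2'' with A2'' → b | ε.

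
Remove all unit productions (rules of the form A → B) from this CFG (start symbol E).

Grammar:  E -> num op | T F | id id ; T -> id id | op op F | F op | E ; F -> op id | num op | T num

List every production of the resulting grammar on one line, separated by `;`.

E -> num op | T F | id id; T -> num op | T F | id id | op op F | F op; F -> op id | num op | T num

Unit pairs: T ⇒* {E}.
For each unit pair (A, B), copy every non-unit production of B to A, then drop all unit productions.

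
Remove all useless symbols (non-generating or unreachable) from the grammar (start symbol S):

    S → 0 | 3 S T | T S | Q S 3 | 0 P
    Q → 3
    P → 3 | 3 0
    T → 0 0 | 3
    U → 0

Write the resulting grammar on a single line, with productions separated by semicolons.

S → 0 | 3 S T | T S | Q S 3 | 0 P; Q → 3; P → 3 | 3 0; T → 0 0 | 3

Generating nonterminals: {P, Q, S, T, U}.
Reachable from S after that: {P, Q, S, T}.
Removed useless symbols: {U} and every production mentioning them.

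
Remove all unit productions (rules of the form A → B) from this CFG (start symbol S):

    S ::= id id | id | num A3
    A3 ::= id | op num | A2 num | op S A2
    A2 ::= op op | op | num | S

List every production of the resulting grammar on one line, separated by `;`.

Unit pairs: A2 ⇒* {S}.
Replace each nonterminal's rules with the union of the non-unit rules of every nonterminal it unit-derives.

S ::= id id | id | num A3; A3 ::= id | op num | A2 num | op S A2; A2 ::= op op | op | num | id id | id | num A3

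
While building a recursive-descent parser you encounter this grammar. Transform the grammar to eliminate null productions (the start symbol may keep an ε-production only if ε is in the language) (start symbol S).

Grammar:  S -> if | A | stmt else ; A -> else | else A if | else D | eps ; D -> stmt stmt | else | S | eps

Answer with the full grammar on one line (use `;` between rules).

S -> if | A | stmt else | eps; A -> else | else A if | else if | else D; D -> stmt stmt | else | S

Nullable nonterminals: {A, D, S}.
ε ∈ L(G) since S is nullable, so keep S → ε.
Add the nullable-subset variants: A → else A if gives else A if | else if.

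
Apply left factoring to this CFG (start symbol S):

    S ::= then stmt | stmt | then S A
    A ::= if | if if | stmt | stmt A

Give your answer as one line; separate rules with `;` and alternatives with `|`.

S has alternatives sharing prefix 'then': factor to S → then S' with S' → stmt | S A.
A has alternatives sharing prefix 'if': factor to A → if A' with A' → ε | if.
A has alternatives sharing prefix 'stmt': factor to A → stmt A'' with A'' → ε | A.

S ::= stmt | then S'; A ::= if A' | stmt A''; S' ::= stmt | S A; A' ::= eps | if; A'' ::= eps | A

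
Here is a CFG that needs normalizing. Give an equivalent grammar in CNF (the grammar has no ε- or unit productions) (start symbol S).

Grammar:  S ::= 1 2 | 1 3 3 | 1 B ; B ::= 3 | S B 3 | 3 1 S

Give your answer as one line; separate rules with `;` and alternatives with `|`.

S ::= X1 X2 | X1 Y1 | X1 B; B ::= 3 | S Y2 | X3 Y3; X1 ::= 1; X2 ::= 2; X3 ::= 3; Y1 ::= X3 X3; Y2 ::= B X3; Y3 ::= X1 S

Introduce a nonterminal for each terminal appearing in a rule of length ≥ 2: X1 → 1, X2 → 2, X3 → 3.
Binarize each right-hand side of length ≥ 3 by chaining fresh nonterminals (Y1, Y2, …): affected rules were S → X1 X3 X3; B → S B X3; B → X3 X1 S.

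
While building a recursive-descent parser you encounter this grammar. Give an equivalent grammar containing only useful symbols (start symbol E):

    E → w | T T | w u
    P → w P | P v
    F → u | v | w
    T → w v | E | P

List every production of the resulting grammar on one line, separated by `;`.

Generating nonterminals: {E, F, T}.
Reachable from E after that: {E, T}.
Removed useless symbols: {F, P} and every production mentioning them.

E → w | T T | w u; T → w v | E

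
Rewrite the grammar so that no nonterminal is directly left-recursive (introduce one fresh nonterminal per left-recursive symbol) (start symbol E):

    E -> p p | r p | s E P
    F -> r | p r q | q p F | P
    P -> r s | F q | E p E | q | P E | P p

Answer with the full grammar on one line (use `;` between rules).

E -> p p | r p | s E P; F -> r | p r q | q p F | P; P -> r s P' | F q P' | E p E P' | q P'; P' -> E P' | p P' | ε

Left recursion appears on P.
For P: α = {E, p}, β = {r s, F q, E p E, q}. Rewrite as P → β P' and P' → α P' | ε.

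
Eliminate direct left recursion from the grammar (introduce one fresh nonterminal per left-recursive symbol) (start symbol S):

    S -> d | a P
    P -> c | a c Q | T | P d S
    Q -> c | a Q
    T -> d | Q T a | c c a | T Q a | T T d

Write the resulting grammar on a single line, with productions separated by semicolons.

S -> d | a P; P -> c P' | a c Q P' | T P'; Q -> c | a Q; T -> d T' | Q T a T' | c c a T'; P' -> d S P' | ε; T' -> Q a T' | T d T' | ε

Left recursion appears on P, T.
For P: α = {d S}, β = {c, a c Q, T}. Rewrite as P → β P' and P' → α P' | ε.
For T: α = {Q a, T d}, β = {d, Q T a, c c a}. Rewrite as T → β T' and T' → α T' | ε.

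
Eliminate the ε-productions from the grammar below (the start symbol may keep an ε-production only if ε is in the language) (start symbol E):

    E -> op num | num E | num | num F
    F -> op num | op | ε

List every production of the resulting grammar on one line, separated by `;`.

E -> op num | num E | num | num F; F -> op num | op

The nullable symbols are {F}.
ε ∉ L(G), so no ε-production is kept.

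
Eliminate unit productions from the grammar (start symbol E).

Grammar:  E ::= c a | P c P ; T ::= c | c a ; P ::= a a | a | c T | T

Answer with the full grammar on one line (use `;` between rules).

Unit pairs: P ⇒* {T}.
For each unit pair (A, B), copy every non-unit production of B to A, then drop all unit productions.

E ::= c a | P c P; T ::= c | c a; P ::= a a | a | c T | c | c a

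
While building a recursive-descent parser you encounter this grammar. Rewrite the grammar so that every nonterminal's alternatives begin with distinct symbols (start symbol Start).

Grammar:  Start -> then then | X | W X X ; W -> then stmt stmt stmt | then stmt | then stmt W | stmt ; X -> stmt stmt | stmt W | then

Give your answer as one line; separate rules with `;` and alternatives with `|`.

Start -> then then | X | W X X; W -> stmt | then stmt W1; X -> then | stmt X1; W1 -> stmt stmt | ε | W; X1 -> stmt | W

W has alternatives sharing prefix 'then stmt': factor to W → then stmt W1 with W1 → stmt stmt | ε | W.
X has alternatives sharing prefix 'stmt': factor to X → stmt X1 with X1 → stmt | W.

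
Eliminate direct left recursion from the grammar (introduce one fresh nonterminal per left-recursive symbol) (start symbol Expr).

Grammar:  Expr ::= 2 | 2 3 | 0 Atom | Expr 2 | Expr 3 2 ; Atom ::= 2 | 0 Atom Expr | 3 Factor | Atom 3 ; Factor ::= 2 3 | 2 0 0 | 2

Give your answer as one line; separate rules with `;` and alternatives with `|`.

Left recursion appears on Expr, Atom.
For Expr: α = {2, 3 2}, β = {2, 2 3, 0 Atom}. Rewrite as Expr → β Expr1 and Expr1 → α Expr1 | ε.
For Atom: α = {3}, β = {2, 0 Atom Expr, 3 Factor}. Rewrite as Atom → β Atom1 and Atom1 → α Atom1 | ε.

Expr ::= 2 Expr1 | 2 3 Expr1 | 0 Atom Expr1; Atom ::= 2 Atom1 | 0 Atom Expr Atom1 | 3 Factor Atom1; Factor ::= 2 3 | 2 0 0 | 2; Expr1 ::= 2 Expr1 | 3 2 Expr1 | ε; Atom1 ::= 3 Atom1 | ε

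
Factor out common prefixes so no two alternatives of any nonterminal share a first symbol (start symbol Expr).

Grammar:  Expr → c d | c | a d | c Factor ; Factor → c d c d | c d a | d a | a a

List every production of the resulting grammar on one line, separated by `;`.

Expr has alternatives sharing prefix 'c': factor to Expr → c Expr1 with Expr1 → d | ε | Factor.
Factor has alternatives sharing prefix 'c d': factor to Factor → c d Factor1 with Factor1 → c d | a.

Expr → a d | c Expr1; Factor → d a | a a | c d Factor1; Expr1 → d | ε | Factor; Factor1 → c d | a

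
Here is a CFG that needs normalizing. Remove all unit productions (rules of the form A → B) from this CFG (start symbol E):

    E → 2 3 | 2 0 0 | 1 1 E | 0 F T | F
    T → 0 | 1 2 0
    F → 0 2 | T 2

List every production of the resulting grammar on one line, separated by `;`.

Unit pairs: E ⇒* {F}.
For every A with A ⇒* B via unit rules, add B's non-unit alternatives to A; then delete every rule of the form X → Y.

E → 2 3 | 2 0 0 | 1 1 E | 0 F T | 0 2 | T 2; T → 0 | 1 2 0; F → 0 2 | T 2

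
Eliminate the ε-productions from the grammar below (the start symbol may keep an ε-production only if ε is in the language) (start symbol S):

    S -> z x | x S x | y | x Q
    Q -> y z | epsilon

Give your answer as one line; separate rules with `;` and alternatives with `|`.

The nullable symbols are {Q}.
ε ∉ L(G), so no ε-production is kept.
Add the nullable-subset variants: S → x Q gives x Q | x.

S -> z x | x S x | y | x Q | x; Q -> y z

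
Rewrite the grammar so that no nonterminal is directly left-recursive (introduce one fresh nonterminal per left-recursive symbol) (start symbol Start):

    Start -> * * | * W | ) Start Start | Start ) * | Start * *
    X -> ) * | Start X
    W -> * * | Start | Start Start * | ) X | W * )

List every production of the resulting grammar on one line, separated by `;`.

Start -> * * Start1 | * W Start1 | ) Start Start Start1; X -> ) * | Start X; W -> * * W1 | Start W1 | Start Start * W1 | ) X W1; Start1 -> ) * Start1 | * * Start1 | ε; W1 -> * ) W1 | ε

Start, W are directly left-recursive.
For Start: α = {) *, * *}, β = {* *, * W, ) Start Start}. Rewrite as Start → β Start1 and Start1 → α Start1 | ε.
For W: α = {* )}, β = {* *, Start, Start Start *, ) X}. Rewrite as W → β W1 and W1 → α W1 | ε.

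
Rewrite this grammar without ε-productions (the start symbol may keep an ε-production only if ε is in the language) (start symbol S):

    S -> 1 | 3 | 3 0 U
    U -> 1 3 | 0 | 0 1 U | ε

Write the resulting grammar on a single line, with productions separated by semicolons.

The nullable symbols are {U}.
ε ∉ L(G), so no ε-production is kept.
Expand every rule over subsets of its nullable positions: S → 3 0 U gives 3 0 U | 3 0. U → 0 1 U gives 0 1 U | 0 1.

S -> 1 | 3 | 3 0 U | 3 0; U -> 1 3 | 0 | 0 1 U | 0 1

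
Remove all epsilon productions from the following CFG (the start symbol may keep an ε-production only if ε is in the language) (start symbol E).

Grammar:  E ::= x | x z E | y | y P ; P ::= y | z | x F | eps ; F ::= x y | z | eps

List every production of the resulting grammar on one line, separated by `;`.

E ::= x | x z E | y | y P; P ::= y | z | x F | x; F ::= x y | z

The nullable symbols are {F, P}.
ε ∉ L(G), so no ε-production is kept.
Expand every rule over subsets of its nullable positions: P → x F gives x F | x.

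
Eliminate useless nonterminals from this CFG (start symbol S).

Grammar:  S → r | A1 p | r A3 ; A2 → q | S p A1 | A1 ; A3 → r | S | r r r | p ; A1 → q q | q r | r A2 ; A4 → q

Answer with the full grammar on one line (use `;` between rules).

S → r | A1 p | r A3; A2 → q | S p A1 | A1; A3 → r | S | r r r | p; A1 → q q | q r | r A2

Generating nonterminals: {A1, A2, A3, A4, S}.
Reachable from S after that: {A1, A2, A3, S}.
Removed useless symbols: {A4} and every production mentioning them.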